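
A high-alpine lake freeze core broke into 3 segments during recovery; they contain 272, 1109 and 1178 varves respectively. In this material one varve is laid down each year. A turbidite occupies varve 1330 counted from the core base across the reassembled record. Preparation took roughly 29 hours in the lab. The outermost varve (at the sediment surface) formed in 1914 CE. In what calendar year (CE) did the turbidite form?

Total varves = 272 + 1109 + 1178 = 2559.
Between varve 1330 and the sediment surface there are 2559 − 1330 = 1229 varves.
Counting back 1229 years from 1914 CE places the turbidite in 1914 − 1229 = 685 CE.

685 CE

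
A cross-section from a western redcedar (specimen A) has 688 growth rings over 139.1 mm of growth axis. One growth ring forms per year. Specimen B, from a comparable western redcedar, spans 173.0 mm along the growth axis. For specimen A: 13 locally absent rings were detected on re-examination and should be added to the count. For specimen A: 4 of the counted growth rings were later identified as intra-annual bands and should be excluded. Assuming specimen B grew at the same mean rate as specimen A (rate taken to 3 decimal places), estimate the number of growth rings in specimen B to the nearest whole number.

Specimen A: after corrections the count is 688 − 4 + 13 = 697 growth rings.
A: 139.1 mm over 697 years gives 139.1 / 697 ≈ 0.200 mm per year.
For B, 173.0 / 0.200 = 865.00 years ≈ 865 growth rings.

865 growth rings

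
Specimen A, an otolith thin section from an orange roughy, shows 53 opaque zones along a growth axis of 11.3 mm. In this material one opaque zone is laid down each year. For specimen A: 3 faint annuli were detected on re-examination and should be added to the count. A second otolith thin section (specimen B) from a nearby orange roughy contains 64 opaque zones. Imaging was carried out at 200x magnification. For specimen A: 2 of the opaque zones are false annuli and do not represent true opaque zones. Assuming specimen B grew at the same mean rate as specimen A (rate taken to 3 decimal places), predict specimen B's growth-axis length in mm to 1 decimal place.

Specimen A: adjusted count: 53 − 2 + 3 = 54 opaque zones.
A: Extension rate ≈ 11.3 / 54 = 0.209 mm/year.
For B, 0.209 mm/year × 64 years = 13.4 mm.

13.4 mm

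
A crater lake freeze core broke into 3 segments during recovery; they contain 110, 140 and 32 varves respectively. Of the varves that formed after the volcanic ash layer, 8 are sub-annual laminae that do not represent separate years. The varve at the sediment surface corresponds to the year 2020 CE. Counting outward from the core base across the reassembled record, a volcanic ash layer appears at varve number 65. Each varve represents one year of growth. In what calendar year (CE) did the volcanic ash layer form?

Total varves = 110 + 140 + 32 = 282.
The volcanic ash layer sits at varve 65 from the core base, so 282 − 65 = 217 varves formed after it.
Removing the 8 false varves leaves 217 − 8 = 209 true varves beyond the volcanic ash layer.
2020 − 209 = 1811 CE.

1811 CE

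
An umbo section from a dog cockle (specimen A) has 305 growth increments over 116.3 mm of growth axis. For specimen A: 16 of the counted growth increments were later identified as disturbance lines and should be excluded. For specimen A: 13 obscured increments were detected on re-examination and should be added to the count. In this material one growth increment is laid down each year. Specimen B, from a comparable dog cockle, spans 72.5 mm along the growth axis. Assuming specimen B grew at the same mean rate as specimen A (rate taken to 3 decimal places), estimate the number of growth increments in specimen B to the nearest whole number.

188 growth increments

Specimen A: after corrections the count is 305 − 16 + 13 = 302 growth increments.
A: Mean rate = 116.3 mm / 302 years ≈ 0.385 mm/year.
Specimen B: 72.5 mm / 0.385 mm per year = 188.31 years ≈ 188 growth increments.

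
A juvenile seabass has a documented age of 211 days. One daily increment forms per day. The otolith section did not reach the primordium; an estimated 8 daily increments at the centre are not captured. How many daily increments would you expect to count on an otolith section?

203 daily increments

One daily increment per day gives 211 daily increments over 211 days.
Subtracting the 8 daily increments not captured gives 211 − 8 = 203 daily increments in the record.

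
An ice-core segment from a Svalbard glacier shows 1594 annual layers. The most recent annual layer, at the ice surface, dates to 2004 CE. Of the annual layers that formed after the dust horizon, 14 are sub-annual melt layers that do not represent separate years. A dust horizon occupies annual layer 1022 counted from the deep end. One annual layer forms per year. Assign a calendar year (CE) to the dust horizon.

1446 CE

The dust horizon sits at annual layer 1022 from the deep end, so 1594 − 1022 = 572 annual layers formed after it.
Removing the 14 false annual layers leaves 572 − 14 = 558 true annual layers beyond the dust horizon.
The annual layer at the ice surface is 2004 CE, so the dust horizon dates to 2004 − 558 = 1446 CE.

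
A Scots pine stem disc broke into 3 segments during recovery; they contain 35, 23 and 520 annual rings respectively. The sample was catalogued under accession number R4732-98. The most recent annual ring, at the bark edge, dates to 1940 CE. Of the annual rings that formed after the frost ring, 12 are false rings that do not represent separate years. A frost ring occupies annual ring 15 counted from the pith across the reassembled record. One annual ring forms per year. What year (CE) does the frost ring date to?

Total annual rings = 35 + 23 + 520 = 578.
578 − 15 = 563 annual rings lie beyond the frost ring toward the bark edge.
563 − 12 false = 551 true annual rings after the frost ring.
The annual ring at the bark edge is 1940 CE, so the frost ring dates to 1940 − 551 = 1389 CE.

1389 CE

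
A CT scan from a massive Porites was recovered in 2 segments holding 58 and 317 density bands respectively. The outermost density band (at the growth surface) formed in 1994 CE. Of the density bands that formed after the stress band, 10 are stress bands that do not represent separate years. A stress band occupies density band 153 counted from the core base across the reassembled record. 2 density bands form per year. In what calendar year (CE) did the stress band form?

Total density bands = 58 + 317 = 375.
Between density band 153 and the growth surface there are 375 − 153 = 222 density bands.
222 − 10 false = 212 true density bands after the stress band.
Dividing by 2 density bands per year: 212 / 2 = 106 years.
1994 − 106 = 1888 CE.

1888 CE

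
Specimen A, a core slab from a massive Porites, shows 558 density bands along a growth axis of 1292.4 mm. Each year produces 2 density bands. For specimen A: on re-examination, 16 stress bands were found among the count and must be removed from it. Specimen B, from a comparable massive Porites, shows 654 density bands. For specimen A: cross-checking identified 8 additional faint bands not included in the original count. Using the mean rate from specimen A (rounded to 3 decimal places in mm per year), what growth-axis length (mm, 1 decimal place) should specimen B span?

1536.9 mm

Specimen A: adjusted count: 558 − 16 + 8 = 550 density bands.
Specimen A: with 2 density bands per year, 550 / 2 = 275 years.
A: Extension rate ≈ 1292.4 / 275 = 4.700 mm/year.
Specimen B: with 2 density bands per year, 654 / 2 = 327 years. B's length ≈ 4.700 × 327 = 1536.9 mm.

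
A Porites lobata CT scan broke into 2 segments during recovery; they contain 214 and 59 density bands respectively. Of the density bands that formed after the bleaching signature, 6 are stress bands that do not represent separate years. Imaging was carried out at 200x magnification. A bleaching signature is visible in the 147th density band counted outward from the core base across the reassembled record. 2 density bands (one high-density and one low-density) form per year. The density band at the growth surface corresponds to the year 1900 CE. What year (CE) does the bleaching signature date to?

Total density bands = 214 + 59 = 273.
273 − 147 = 126 density bands lie beyond the bleaching signature toward the growth surface.
Excluding 6 false density bands: 126 − 6 = 120.
With 2 density bands per year, 120 / 2 = 60 years.
Counting back 60 years from 1900 CE places the bleaching signature in 1900 − 60 = 1840 CE.

1840 CE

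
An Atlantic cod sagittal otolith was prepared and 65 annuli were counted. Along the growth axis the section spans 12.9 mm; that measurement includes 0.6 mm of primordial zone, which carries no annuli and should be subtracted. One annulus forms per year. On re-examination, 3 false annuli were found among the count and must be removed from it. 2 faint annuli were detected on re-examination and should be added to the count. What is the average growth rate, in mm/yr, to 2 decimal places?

Correcting the raw count gives 65 − 3 + 2 = 64 true annuli.
Removing the 0.6 mm offcut leaves 12.9 − 0.6 = 12.3 mm.
Mean rate = 12.3 mm / 64 years ≈ 0.19 mm/yr.

0.19 mm/yr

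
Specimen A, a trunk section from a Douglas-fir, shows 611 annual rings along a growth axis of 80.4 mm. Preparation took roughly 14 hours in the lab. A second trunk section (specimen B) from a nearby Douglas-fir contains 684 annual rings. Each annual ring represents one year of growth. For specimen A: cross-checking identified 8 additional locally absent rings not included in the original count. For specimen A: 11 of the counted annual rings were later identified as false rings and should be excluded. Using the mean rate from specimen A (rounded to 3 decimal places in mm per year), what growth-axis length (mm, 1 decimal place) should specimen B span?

Specimen A: after corrections the count is 611 − 11 + 8 = 608 annual rings.
A: Extension rate ≈ 80.4 / 608 = 0.132 mm/yr.
Length of B = 0.132 × 684 = 90.3 mm.

90.3 mm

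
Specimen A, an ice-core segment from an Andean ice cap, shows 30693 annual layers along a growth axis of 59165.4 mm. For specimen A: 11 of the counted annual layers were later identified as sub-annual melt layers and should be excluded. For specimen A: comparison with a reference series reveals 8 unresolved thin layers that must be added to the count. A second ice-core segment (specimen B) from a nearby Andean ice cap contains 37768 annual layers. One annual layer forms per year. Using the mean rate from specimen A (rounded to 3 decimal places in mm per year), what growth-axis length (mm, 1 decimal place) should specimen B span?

Specimen A: after corrections the count is 30693 − 11 + 8 = 30690 annual layers.
A: Extension rate ≈ 59165.4 / 30690 = 1.928 mm/year.
B's length ≈ 1.928 × 37768 = 72816.7 mm.

72816.7 mm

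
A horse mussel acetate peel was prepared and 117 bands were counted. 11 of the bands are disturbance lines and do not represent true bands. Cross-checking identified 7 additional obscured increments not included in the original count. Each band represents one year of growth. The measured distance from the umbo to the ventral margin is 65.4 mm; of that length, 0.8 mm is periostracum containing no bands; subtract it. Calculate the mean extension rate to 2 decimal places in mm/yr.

0.57 mm/yr

Correcting the raw count gives 117 − 11 + 7 = 113 true bands.
Net length = 65.4 − 0.8 = 64.6 mm.
Mean rate = 64.6 mm / 113 years ≈ 0.57 mm/yr.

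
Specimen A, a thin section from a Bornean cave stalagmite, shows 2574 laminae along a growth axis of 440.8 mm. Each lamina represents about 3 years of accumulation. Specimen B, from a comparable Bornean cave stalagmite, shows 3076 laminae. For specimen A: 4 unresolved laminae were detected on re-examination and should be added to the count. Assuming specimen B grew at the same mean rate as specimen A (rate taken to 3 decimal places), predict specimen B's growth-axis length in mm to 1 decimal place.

526.0 mm

Specimen A: after corrections the count is 2574 + 4 = 2578 laminae.
Specimen A: 2578 laminae at 3 years each span 2578 × 3 = 7734 years.
A: Extension rate ≈ 440.8 / 7734 = 0.057 mm/yr.
Specimen B: at 3 years per lamina, 3076 × 3 = 9228 years. Length of B = 0.057 × 9228 = 526.0 mm.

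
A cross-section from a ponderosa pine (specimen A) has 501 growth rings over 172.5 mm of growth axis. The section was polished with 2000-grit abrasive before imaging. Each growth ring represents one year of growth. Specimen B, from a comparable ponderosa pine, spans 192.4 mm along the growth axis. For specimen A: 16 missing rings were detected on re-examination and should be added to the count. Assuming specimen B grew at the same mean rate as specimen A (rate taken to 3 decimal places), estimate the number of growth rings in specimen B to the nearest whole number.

Specimen A: true growth ring count = 501 + 16 = 517.
A: Extension rate ≈ 172.5 / 517 = 0.334 mm/year.
B spans 192.4 / 0.334 = 576.05 years ≈ 576 growth rings.

576 growth rings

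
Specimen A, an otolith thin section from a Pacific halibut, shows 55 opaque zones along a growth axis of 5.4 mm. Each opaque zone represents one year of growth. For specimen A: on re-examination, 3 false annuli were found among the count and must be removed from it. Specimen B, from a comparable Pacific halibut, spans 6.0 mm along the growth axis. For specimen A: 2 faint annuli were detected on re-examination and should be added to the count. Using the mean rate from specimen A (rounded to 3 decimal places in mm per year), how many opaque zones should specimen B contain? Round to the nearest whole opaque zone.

60 opaque zones

Specimen A: correcting the raw count gives 55 − 3 + 2 = 54 true opaque zones.
A: Mean rate = 5.4 mm / 54 years ≈ 0.100 mm/yr.
Specimen B: 6.0 mm / 0.100 mm per year = 60.00 years ≈ 60 opaque zones.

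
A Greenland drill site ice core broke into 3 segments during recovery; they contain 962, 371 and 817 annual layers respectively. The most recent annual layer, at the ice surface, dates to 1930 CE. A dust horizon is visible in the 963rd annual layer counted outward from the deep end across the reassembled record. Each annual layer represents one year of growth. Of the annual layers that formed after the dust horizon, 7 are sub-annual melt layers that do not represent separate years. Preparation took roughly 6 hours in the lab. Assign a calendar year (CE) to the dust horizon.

750 CE

Total annual layers = 962 + 371 + 817 = 2150.
2150 − 963 = 1187 annual layers lie beyond the dust horizon toward the ice surface.
Removing the 7 false annual layers leaves 1187 − 7 = 1180 true annual layers beyond the dust horizon.
Counting back 1180 years from 1930 CE places the dust horizon in 1930 − 1180 = 750 CE.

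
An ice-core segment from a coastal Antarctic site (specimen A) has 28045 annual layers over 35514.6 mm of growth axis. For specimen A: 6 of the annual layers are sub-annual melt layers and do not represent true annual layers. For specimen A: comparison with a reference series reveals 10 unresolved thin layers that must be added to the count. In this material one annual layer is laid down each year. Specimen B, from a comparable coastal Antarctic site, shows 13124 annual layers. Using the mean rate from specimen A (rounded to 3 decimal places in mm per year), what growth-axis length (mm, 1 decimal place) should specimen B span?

Specimen A: adjusted count: 28045 − 6 + 10 = 28049 annual layers.
A: 35514.6 mm over 28049 years gives 35514.6 / 28049 ≈ 1.266 mm per year.
Length of B = 1.266 × 13124 = 16615.0 mm.

16615.0 mm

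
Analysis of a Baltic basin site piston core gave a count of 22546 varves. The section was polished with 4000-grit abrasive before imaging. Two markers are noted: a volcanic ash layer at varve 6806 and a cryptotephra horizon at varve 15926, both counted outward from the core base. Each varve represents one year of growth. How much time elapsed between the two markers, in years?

9120 years

The two markers are separated by 15926 − 6806 = 9120 varves.
That is 9120 years at one varve per year.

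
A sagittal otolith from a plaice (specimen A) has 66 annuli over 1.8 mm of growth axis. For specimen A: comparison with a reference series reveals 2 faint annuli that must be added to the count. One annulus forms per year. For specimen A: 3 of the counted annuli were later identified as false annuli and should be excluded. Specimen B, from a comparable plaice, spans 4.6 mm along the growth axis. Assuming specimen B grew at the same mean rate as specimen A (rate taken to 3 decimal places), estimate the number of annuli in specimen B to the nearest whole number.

Specimen A: correcting the raw count gives 66 − 3 + 2 = 65 true annuli.
A: Mean rate = 1.8 mm / 65 years ≈ 0.028 mm/yr.
Specimen B: 4.6 mm / 0.028 mm per year = 164.29 years ≈ 164 annuli.

164 annuli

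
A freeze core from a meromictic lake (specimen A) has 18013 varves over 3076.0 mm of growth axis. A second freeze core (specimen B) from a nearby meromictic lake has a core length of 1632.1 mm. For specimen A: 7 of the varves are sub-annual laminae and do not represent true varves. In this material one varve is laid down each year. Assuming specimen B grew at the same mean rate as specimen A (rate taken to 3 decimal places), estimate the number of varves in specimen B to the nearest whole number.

Specimen A: true varve count = 18013 − 7 = 18006.
A: Mean rate = 3076.0 mm / 18006 years ≈ 0.171 mm/yr.
B spans 1632.1 / 0.171 = 9544.44 years ≈ 9544 varves.

9544 varves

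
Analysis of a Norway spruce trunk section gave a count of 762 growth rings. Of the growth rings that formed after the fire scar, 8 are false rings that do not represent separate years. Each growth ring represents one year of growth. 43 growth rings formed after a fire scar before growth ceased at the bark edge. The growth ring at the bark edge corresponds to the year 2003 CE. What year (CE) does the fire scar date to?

43 growth rings post-date the fire scar.
Excluding 8 false growth rings: 43 − 8 = 35.
2003 − 35 = 1968 CE.

1968 CE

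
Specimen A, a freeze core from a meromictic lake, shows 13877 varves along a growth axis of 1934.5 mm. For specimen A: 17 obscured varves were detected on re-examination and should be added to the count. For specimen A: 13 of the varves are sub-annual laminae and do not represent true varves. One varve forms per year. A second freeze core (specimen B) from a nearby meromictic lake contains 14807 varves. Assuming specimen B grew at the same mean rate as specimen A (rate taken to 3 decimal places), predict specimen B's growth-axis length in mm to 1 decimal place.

2058.2 mm

Specimen A: adjusted count: 13877 − 13 + 17 = 13881 varves.
A: 1934.5 mm over 13881 years gives 1934.5 / 13881 ≈ 0.139 mm per year.
For B, 0.139 mm/year × 14807 years = 2058.2 mm.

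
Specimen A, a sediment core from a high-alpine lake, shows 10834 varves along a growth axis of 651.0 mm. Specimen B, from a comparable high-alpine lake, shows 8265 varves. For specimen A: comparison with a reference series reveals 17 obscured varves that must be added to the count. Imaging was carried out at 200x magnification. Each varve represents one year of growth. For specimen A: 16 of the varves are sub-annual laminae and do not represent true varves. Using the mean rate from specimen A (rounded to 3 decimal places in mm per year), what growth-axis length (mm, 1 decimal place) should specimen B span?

Specimen A: adjusted count: 10834 − 16 + 17 = 10835 varves.
A: Extension rate ≈ 651.0 / 10835 = 0.060 mm/year.
B's length ≈ 0.060 × 8265 = 495.9 mm.

495.9 mm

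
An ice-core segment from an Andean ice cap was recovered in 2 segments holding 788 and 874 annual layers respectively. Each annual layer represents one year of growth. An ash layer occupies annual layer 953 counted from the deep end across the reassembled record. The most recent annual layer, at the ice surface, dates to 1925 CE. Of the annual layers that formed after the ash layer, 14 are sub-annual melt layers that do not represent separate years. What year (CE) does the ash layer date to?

1230 CE

Total annual layers = 788 + 874 = 1662.
Between annual layer 953 and the ice surface there are 1662 − 953 = 709 annual layers.
709 − 14 false = 695 true annual layers after the ash layer.
1925 − 695 = 1230 CE.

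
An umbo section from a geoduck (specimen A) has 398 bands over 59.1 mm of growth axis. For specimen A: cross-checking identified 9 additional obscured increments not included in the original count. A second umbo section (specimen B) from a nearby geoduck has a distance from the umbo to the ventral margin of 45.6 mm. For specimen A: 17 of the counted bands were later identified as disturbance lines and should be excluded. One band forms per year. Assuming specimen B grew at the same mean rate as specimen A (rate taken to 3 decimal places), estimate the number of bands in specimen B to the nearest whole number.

300 bands

Specimen A: true band count = 398 − 17 + 9 = 390.
A: Mean rate = 59.1 mm / 390 years ≈ 0.152 mm per year.
B spans 45.6 / 0.152 = 300.00 years ≈ 300 bands.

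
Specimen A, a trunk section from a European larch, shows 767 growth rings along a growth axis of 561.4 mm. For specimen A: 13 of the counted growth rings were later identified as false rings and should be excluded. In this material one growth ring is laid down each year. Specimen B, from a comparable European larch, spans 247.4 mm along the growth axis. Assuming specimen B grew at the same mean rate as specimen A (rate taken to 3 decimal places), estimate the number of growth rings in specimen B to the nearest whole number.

332 growth rings

Specimen A: true growth ring count = 767 − 13 = 754.
A: 561.4 mm over 754 years gives 561.4 / 754 ≈ 0.745 mm per year.
For B, 247.4 / 0.745 = 332.08 years ≈ 332 growth rings.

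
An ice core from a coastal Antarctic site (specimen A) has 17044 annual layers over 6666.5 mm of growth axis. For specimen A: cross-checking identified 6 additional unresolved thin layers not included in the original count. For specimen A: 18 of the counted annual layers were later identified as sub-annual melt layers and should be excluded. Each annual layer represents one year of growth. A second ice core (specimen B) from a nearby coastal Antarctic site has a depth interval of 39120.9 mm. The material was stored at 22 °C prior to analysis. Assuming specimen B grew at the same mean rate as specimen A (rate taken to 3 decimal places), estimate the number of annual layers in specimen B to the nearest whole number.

Specimen A: adjusted count: 17044 − 18 + 6 = 17032 annual layers.
A: Extension rate ≈ 6666.5 / 17032 = 0.391 mm/year.
For B, 39120.9 / 0.391 = 100053.45 years ≈ 100053 annual layers.

100053 annual layers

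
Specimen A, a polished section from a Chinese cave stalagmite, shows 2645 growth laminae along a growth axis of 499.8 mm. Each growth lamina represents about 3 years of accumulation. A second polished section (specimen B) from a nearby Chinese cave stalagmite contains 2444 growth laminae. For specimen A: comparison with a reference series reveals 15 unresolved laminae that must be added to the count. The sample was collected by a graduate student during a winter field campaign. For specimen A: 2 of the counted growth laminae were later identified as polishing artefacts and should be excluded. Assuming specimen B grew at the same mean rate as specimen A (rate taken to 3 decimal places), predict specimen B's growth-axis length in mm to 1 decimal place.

Specimen A: after corrections the count is 2645 − 2 + 15 = 2658 growth laminae.
Specimen A: 2658 growth laminae at 3 years each span 2658 × 3 = 7974 years.
A: Mean rate = 499.8 mm / 7974 years ≈ 0.063 mm per year.
Specimen B: at 3 years per growth lamina, 2444 × 3 = 7332 years. Length of B = 0.063 × 7332 = 461.9 mm.

461.9 mm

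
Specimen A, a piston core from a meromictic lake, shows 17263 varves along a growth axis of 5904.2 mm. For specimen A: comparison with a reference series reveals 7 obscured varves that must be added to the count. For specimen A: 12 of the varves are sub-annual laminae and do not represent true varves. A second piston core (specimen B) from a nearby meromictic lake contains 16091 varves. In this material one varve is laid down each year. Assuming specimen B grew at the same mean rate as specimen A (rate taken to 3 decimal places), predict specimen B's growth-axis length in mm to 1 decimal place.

5503.1 mm

Specimen A: correcting the raw count gives 17263 − 12 + 7 = 17258 true varves.
A: Extension rate ≈ 5904.2 / 17258 = 0.342 mm per year.
For B, 0.342 mm/year × 16091 years = 5503.1 mm.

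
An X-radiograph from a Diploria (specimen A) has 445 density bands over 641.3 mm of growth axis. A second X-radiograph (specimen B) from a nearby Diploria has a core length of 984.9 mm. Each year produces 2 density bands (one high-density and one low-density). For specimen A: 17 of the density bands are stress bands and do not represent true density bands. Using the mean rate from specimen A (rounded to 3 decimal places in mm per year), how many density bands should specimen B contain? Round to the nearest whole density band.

Specimen A: correcting the raw count gives 445 − 17 = 428 true density bands.
Specimen A: dividing by 2 density bands per year: 428 / 2 = 214 years.
A: 641.3 mm over 214 years gives 641.3 / 214 ≈ 2.997 mm/yr.
B spans 984.9 / 2.997 = 328.63 years; at 2 density bands per year that is 328.63 × 2 ≈ 657 density bands.

657 density bands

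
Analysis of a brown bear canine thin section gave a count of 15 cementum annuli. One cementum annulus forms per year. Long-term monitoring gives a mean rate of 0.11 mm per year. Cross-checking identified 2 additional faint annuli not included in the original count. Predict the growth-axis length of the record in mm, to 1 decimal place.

1.9 mm

Adjusted count: 15 + 2 = 17 cementum annuli.
17 years at 0.11 mm/year gives 0.11 × 17 = 1.9 mm.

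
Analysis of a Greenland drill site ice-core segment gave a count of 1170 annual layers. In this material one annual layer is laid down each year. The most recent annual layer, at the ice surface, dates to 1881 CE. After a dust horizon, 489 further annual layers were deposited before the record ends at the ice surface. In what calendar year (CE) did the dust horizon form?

489 annual layers formed after the dust horizon.
Counting back 489 years from 1881 CE places the dust horizon in 1881 − 489 = 1392 CE.

1392 CE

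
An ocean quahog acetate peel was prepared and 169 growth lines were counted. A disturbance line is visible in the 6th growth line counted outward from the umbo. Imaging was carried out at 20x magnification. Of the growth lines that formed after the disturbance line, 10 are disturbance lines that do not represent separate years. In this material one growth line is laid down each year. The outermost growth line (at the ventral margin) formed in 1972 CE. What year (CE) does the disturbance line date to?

The disturbance line sits at growth line 6 from the umbo, so 169 − 6 = 163 growth lines formed after it.
Removing the 10 false growth lines leaves 163 − 10 = 153 true growth lines beyond the disturbance line.
The growth line at the ventral margin is 1972 CE, so the disturbance line dates to 1972 − 153 = 1819 CE.

1819 CE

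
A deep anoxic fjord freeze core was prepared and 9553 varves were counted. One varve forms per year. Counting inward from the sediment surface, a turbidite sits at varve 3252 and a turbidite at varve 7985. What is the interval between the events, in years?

7985 − 3252 = 4733 varves lie between the two events.
At one varve per year, 4733 years elapsed between them.

4733 yr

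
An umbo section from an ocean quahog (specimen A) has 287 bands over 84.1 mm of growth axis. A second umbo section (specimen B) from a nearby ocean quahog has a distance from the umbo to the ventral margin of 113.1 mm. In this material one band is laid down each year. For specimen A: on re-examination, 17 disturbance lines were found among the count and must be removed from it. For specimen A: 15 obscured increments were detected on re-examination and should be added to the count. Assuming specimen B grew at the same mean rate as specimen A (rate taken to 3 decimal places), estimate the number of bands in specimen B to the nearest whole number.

Specimen A: true band count = 287 − 17 + 15 = 285.
A: 84.1 mm over 285 years gives 84.1 / 285 ≈ 0.295 mm/year.
Specimen B: 113.1 mm / 0.295 mm per year = 383.39 years ≈ 383 bands.

383 bands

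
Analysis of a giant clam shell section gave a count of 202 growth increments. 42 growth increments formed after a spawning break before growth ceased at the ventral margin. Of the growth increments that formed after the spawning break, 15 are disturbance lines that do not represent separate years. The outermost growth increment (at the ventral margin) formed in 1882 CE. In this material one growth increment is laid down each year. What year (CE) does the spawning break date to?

1855 CE

There are 42 growth increments younger than the spawning break.
Removing the 15 false growth increments leaves 42 − 15 = 27 true growth increments beyond the spawning break.
The growth increment at the ventral margin is 1882 CE, so the spawning break dates to 1882 − 27 = 1855 CE.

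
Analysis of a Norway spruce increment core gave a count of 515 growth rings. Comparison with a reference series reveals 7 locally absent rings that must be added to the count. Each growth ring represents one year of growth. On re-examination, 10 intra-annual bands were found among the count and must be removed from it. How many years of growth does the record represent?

512 years

Adjusted count: 515 − 10 + 7 = 512 growth rings.
One growth ring per year makes the duration 512 years.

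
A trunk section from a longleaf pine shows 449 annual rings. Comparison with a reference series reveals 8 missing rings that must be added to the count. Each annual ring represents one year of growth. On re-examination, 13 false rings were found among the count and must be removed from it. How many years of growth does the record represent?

444 yr

After corrections the count is 449 − 13 + 8 = 444 annual rings.
With a one-to-one annual ring periodicity this is 444 years.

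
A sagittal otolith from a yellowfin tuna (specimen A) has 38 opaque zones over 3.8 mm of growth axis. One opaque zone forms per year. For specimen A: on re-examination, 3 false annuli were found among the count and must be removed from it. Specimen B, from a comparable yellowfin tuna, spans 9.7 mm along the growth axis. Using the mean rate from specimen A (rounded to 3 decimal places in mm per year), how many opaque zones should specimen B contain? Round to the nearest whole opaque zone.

89 opaque zones

Specimen A: after corrections the count is 38 − 3 = 35 opaque zones.
A: Extension rate ≈ 3.8 / 35 = 0.109 mm per year.
For B, 9.7 / 0.109 = 88.99 years ≈ 89 opaque zones.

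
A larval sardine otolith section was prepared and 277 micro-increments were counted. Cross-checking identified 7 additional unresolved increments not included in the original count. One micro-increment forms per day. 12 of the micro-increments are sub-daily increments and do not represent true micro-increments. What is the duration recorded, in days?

272 days

After corrections the count is 277 − 12 + 7 = 272 micro-increments.
With a one-to-one micro-increment periodicity this is 272 days.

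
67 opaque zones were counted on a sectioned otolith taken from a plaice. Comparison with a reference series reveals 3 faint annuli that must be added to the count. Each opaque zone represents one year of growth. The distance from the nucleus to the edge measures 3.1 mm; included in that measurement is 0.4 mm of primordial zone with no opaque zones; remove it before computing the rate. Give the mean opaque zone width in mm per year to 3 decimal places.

0.039 mm per year

True opaque zone count = 67 + 3 = 70.
Net length = 3.1 − 0.4 = 2.7 mm.
Extension rate ≈ 2.7 / 70 = 0.039 mm per year.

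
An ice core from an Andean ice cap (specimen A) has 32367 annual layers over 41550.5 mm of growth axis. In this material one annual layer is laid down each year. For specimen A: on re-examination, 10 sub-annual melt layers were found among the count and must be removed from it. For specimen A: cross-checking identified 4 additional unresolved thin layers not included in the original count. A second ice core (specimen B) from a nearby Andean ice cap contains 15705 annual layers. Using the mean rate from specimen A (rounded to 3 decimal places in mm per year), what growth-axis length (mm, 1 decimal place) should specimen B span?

20165.2 mm

Specimen A: after corrections the count is 32367 − 10 + 4 = 32361 annual layers.
A: Mean rate = 41550.5 mm / 32361 years ≈ 1.284 mm per year.
B's length ≈ 1.284 × 15705 = 20165.2 mm.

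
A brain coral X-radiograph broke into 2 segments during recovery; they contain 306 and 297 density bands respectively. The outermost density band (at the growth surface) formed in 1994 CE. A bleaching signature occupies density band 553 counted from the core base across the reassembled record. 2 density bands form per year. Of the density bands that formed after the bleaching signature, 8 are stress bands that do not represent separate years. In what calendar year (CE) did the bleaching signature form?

1973 CE

Total density bands = 306 + 297 = 603.
Between density band 553 and the growth surface there are 603 − 553 = 50 density bands.
Removing the 8 false density bands leaves 50 − 8 = 42 true density bands beyond the bleaching signature.
Dividing by 2 density bands per year: 42 / 2 = 21 years.
The density band at the growth surface is 1994 CE, so the bleaching signature dates to 1994 − 21 = 1973 CE.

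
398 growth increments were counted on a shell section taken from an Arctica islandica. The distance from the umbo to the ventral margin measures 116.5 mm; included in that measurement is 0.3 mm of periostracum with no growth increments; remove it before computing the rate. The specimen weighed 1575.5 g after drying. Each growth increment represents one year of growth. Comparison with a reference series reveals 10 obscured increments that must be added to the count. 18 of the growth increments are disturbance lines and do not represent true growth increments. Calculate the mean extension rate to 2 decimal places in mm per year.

Adjusted count: 398 − 18 + 10 = 390 growth increments.
Net length = 116.5 − 0.3 = 116.2 mm.
Extension rate ≈ 116.2 / 390 = 0.30 mm per year.

0.30 mm per year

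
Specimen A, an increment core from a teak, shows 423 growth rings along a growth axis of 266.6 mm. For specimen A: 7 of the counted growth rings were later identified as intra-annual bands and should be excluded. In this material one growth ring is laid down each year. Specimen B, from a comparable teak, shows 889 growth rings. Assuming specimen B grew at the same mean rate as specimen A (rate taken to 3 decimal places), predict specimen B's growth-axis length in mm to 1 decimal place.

Specimen A: correcting the raw count gives 423 − 7 = 416 true growth rings.
A: Extension rate ≈ 266.6 / 416 = 0.641 mm per year.
B's length ≈ 0.641 × 889 = 569.8 mm.

569.8 mm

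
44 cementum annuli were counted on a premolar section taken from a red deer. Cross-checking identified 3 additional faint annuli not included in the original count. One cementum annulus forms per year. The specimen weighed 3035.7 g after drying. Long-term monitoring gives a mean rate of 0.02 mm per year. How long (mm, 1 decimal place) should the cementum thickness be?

Correcting the raw count gives 44 + 3 = 47 true cementum annuli.
Length ≈ 0.02 × 47 = 0.9 mm.

0.9 mm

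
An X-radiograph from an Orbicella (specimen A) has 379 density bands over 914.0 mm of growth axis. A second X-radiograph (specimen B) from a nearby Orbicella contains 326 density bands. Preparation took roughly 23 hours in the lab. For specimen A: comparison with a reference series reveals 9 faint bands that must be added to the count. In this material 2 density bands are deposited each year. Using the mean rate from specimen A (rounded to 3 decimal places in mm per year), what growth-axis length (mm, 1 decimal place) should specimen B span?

767.9 mm

Specimen A: correcting the raw count gives 379 + 9 = 388 true density bands.
Specimen A: dividing by 2 density bands per year: 388 / 2 = 194 years.
A: Extension rate ≈ 914.0 / 194 = 4.711 mm/yr.
Specimen B: 326 density bands at 2 per year is 326 / 2 = 163 years. B's length ≈ 4.711 × 163 = 767.9 mm.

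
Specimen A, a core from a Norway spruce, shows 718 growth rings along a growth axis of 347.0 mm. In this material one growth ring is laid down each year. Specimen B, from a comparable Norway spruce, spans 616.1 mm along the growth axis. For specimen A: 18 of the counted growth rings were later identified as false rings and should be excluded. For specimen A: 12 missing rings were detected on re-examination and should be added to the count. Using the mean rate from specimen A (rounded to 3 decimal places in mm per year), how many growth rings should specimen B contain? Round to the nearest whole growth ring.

1265 growth rings

Specimen A: after corrections the count is 718 − 18 + 12 = 712 growth rings.
A: Mean rate = 347.0 mm / 712 years ≈ 0.487 mm/yr.
Specimen B: 616.1 mm / 0.487 mm per year = 1265.09 years ≈ 1265 growth rings.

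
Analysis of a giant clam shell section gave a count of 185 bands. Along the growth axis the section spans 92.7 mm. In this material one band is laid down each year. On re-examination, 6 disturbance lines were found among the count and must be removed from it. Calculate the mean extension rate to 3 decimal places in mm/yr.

Adjusted count: 185 − 6 = 179 bands.
Mean rate = 92.7 mm / 179 years ≈ 0.518 mm/yr.

0.518 mm/yr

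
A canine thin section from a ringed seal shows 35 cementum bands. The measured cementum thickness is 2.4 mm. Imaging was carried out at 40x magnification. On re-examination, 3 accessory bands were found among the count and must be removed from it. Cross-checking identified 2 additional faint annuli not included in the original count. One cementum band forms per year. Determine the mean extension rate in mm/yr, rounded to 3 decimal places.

0.071 mm/yr

After corrections the count is 35 − 3 + 2 = 34 cementum bands.
Extension rate ≈ 2.4 / 34 = 0.071 mm/yr.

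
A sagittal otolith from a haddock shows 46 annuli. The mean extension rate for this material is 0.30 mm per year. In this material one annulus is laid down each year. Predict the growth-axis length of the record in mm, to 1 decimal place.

13.8 mm

The record spans 46 years at 0.30 mm per year.
Predicted length = 0.30 mm/year × 46 years = 13.8 mm.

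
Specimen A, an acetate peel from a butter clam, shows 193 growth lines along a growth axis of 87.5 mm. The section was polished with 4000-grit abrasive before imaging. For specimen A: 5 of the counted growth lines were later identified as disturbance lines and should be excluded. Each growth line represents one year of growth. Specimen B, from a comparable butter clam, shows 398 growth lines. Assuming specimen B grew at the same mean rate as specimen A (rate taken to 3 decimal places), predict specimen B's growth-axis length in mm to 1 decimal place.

185.1 mm

Specimen A: adjusted count: 193 − 5 = 188 growth lines.
A: Mean rate = 87.5 mm / 188 years ≈ 0.465 mm/year.
B's length ≈ 0.465 × 398 = 185.1 mm.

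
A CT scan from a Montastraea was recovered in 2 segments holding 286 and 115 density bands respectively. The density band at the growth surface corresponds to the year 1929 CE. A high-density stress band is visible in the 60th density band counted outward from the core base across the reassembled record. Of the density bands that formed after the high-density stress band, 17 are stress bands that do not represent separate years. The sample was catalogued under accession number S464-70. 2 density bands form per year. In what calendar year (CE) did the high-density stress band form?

1767 CE

Total density bands = 286 + 115 = 401.
The high-density stress band sits at density band 60 from the core base, so 401 − 60 = 341 density bands formed after it.
341 − 17 false = 324 true density bands after the high-density stress band.
Dividing by 2 density bands per year: 324 / 2 = 162 years.
The density band at the growth surface is 1929 CE, so the high-density stress band dates to 1929 − 162 = 1767 CE.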